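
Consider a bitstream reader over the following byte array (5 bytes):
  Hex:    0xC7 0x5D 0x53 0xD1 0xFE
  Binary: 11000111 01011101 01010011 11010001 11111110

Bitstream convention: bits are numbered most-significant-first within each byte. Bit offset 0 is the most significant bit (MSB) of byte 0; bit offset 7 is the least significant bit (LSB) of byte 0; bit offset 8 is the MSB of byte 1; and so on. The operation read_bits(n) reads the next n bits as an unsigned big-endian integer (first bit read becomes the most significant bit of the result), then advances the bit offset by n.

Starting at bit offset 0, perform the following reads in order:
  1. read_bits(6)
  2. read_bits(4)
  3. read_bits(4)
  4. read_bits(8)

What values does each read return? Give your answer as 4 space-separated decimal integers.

Read 1: bits[0:6] width=6 -> value=49 (bin 110001); offset now 6 = byte 0 bit 6; 34 bits remain
Read 2: bits[6:10] width=4 -> value=13 (bin 1101); offset now 10 = byte 1 bit 2; 30 bits remain
Read 3: bits[10:14] width=4 -> value=7 (bin 0111); offset now 14 = byte 1 bit 6; 26 bits remain
Read 4: bits[14:22] width=8 -> value=84 (bin 01010100); offset now 22 = byte 2 bit 6; 18 bits remain

Answer: 49 13 7 84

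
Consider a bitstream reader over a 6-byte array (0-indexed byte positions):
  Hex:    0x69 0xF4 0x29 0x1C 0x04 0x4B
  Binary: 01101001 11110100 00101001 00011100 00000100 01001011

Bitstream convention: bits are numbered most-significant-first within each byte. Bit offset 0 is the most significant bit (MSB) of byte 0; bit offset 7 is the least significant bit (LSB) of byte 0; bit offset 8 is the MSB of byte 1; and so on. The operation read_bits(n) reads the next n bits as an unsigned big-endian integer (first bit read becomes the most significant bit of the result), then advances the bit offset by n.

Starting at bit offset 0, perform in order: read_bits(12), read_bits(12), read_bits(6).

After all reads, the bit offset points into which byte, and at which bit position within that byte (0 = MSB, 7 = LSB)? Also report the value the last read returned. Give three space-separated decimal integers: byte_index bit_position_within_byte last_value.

Read 1: bits[0:12] width=12 -> value=1695 (bin 011010011111); offset now 12 = byte 1 bit 4; 36 bits remain
Read 2: bits[12:24] width=12 -> value=1065 (bin 010000101001); offset now 24 = byte 3 bit 0; 24 bits remain
Read 3: bits[24:30] width=6 -> value=7 (bin 000111); offset now 30 = byte 3 bit 6; 18 bits remain

Answer: 3 6 7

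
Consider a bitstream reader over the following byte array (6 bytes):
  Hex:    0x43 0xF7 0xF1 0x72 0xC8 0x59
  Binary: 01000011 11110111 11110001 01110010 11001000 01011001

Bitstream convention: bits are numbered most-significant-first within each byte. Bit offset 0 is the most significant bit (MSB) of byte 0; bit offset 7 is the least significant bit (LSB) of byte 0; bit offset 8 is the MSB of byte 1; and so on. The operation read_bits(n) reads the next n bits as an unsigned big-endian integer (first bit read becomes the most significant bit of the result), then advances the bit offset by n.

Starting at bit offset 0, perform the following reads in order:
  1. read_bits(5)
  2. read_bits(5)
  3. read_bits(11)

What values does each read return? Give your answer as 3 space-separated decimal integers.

Answer: 8 15 1790

Derivation:
Read 1: bits[0:5] width=5 -> value=8 (bin 01000); offset now 5 = byte 0 bit 5; 43 bits remain
Read 2: bits[5:10] width=5 -> value=15 (bin 01111); offset now 10 = byte 1 bit 2; 38 bits remain
Read 3: bits[10:21] width=11 -> value=1790 (bin 11011111110); offset now 21 = byte 2 bit 5; 27 bits remain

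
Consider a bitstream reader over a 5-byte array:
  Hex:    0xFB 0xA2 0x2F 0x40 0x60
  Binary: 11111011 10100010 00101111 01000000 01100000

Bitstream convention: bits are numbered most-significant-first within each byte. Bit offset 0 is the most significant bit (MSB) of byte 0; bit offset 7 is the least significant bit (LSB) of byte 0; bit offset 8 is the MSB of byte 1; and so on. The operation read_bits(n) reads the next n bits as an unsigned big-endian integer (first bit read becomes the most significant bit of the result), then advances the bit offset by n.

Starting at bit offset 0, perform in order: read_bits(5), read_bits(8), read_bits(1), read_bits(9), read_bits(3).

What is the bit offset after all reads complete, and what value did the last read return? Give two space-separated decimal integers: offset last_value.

Answer: 26 5

Derivation:
Read 1: bits[0:5] width=5 -> value=31 (bin 11111); offset now 5 = byte 0 bit 5; 35 bits remain
Read 2: bits[5:13] width=8 -> value=116 (bin 01110100); offset now 13 = byte 1 bit 5; 27 bits remain
Read 3: bits[13:14] width=1 -> value=0 (bin 0); offset now 14 = byte 1 bit 6; 26 bits remain
Read 4: bits[14:23] width=9 -> value=279 (bin 100010111); offset now 23 = byte 2 bit 7; 17 bits remain
Read 5: bits[23:26] width=3 -> value=5 (bin 101); offset now 26 = byte 3 bit 2; 14 bits remain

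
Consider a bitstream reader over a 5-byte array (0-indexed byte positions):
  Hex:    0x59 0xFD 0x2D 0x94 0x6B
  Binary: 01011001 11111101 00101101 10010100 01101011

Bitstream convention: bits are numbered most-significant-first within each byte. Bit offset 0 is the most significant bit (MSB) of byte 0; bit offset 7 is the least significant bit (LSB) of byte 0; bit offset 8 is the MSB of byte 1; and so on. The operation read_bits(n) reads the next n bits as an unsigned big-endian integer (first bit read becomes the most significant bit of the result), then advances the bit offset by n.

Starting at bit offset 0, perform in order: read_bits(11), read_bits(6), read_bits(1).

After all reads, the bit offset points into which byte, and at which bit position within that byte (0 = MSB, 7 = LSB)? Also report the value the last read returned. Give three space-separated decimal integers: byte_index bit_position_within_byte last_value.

Read 1: bits[0:11] width=11 -> value=719 (bin 01011001111); offset now 11 = byte 1 bit 3; 29 bits remain
Read 2: bits[11:17] width=6 -> value=58 (bin 111010); offset now 17 = byte 2 bit 1; 23 bits remain
Read 3: bits[17:18] width=1 -> value=0 (bin 0); offset now 18 = byte 2 bit 2; 22 bits remain

Answer: 2 2 0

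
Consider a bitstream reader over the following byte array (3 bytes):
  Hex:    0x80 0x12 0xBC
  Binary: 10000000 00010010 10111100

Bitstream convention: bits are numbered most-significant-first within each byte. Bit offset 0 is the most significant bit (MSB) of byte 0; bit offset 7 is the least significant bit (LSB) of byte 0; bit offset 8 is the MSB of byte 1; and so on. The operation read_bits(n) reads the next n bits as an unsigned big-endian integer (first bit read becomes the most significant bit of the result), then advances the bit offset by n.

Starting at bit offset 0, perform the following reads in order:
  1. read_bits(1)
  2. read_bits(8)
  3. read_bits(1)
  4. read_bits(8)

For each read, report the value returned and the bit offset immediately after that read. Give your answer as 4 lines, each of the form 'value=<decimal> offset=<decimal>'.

Read 1: bits[0:1] width=1 -> value=1 (bin 1); offset now 1 = byte 0 bit 1; 23 bits remain
Read 2: bits[1:9] width=8 -> value=0 (bin 00000000); offset now 9 = byte 1 bit 1; 15 bits remain
Read 3: bits[9:10] width=1 -> value=0 (bin 0); offset now 10 = byte 1 bit 2; 14 bits remain
Read 4: bits[10:18] width=8 -> value=74 (bin 01001010); offset now 18 = byte 2 bit 2; 6 bits remain

Answer: value=1 offset=1
value=0 offset=9
value=0 offset=10
value=74 offset=18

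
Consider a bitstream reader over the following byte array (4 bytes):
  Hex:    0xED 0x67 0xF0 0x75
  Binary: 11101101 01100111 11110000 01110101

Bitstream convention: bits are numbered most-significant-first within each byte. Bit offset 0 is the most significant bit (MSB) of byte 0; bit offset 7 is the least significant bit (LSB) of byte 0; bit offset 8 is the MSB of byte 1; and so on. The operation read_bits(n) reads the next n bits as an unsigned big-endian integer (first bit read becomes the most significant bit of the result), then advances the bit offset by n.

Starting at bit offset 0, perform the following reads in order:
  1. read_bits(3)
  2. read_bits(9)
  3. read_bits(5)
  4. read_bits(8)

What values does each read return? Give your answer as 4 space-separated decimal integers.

Read 1: bits[0:3] width=3 -> value=7 (bin 111); offset now 3 = byte 0 bit 3; 29 bits remain
Read 2: bits[3:12] width=9 -> value=214 (bin 011010110); offset now 12 = byte 1 bit 4; 20 bits remain
Read 3: bits[12:17] width=5 -> value=15 (bin 01111); offset now 17 = byte 2 bit 1; 15 bits remain
Read 4: bits[17:25] width=8 -> value=224 (bin 11100000); offset now 25 = byte 3 bit 1; 7 bits remain

Answer: 7 214 15 224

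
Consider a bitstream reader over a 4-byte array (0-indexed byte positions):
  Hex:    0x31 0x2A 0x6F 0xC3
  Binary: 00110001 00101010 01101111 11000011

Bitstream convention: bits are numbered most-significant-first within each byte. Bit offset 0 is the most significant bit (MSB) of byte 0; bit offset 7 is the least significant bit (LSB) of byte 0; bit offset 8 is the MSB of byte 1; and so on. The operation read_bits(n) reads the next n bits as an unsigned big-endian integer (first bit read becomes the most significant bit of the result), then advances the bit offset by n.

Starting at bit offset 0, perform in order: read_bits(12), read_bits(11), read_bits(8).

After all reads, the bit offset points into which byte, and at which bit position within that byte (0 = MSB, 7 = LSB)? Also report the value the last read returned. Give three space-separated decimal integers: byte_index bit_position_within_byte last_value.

Answer: 3 7 225

Derivation:
Read 1: bits[0:12] width=12 -> value=786 (bin 001100010010); offset now 12 = byte 1 bit 4; 20 bits remain
Read 2: bits[12:23] width=11 -> value=1335 (bin 10100110111); offset now 23 = byte 2 bit 7; 9 bits remain
Read 3: bits[23:31] width=8 -> value=225 (bin 11100001); offset now 31 = byte 3 bit 7; 1 bits remain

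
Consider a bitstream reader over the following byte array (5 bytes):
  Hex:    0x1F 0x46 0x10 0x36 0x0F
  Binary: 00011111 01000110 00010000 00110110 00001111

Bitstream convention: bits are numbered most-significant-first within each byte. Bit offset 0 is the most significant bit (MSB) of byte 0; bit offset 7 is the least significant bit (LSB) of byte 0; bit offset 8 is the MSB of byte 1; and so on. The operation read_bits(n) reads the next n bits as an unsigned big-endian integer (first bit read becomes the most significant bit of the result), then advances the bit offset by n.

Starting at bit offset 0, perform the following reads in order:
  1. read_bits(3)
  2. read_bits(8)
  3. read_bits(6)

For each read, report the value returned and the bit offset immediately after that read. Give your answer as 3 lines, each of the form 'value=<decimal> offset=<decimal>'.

Read 1: bits[0:3] width=3 -> value=0 (bin 000); offset now 3 = byte 0 bit 3; 37 bits remain
Read 2: bits[3:11] width=8 -> value=250 (bin 11111010); offset now 11 = byte 1 bit 3; 29 bits remain
Read 3: bits[11:17] width=6 -> value=12 (bin 001100); offset now 17 = byte 2 bit 1; 23 bits remain

Answer: value=0 offset=3
value=250 offset=11
value=12 offset=17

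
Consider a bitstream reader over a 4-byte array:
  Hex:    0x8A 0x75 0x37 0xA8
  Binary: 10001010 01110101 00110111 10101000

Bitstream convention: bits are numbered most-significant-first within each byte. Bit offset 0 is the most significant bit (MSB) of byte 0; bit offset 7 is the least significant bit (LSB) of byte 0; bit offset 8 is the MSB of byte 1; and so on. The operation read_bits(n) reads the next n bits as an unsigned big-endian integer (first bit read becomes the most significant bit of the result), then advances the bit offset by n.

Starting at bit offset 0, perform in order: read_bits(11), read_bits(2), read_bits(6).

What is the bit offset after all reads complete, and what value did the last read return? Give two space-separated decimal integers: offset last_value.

Read 1: bits[0:11] width=11 -> value=1107 (bin 10001010011); offset now 11 = byte 1 bit 3; 21 bits remain
Read 2: bits[11:13] width=2 -> value=2 (bin 10); offset now 13 = byte 1 bit 5; 19 bits remain
Read 3: bits[13:19] width=6 -> value=41 (bin 101001); offset now 19 = byte 2 bit 3; 13 bits remain

Answer: 19 41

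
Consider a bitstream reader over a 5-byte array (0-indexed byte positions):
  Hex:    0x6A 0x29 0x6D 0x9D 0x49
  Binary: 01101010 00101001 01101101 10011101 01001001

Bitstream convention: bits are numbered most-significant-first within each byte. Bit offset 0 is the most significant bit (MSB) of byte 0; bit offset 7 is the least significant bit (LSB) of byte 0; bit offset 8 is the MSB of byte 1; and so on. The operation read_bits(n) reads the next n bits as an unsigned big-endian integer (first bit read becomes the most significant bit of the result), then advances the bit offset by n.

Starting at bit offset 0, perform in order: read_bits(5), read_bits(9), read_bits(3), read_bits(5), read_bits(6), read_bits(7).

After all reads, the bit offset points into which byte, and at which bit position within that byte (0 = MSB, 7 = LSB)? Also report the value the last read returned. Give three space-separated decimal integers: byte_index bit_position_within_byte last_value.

Read 1: bits[0:5] width=5 -> value=13 (bin 01101); offset now 5 = byte 0 bit 5; 35 bits remain
Read 2: bits[5:14] width=9 -> value=138 (bin 010001010); offset now 14 = byte 1 bit 6; 26 bits remain
Read 3: bits[14:17] width=3 -> value=2 (bin 010); offset now 17 = byte 2 bit 1; 23 bits remain
Read 4: bits[17:22] width=5 -> value=27 (bin 11011); offset now 22 = byte 2 bit 6; 18 bits remain
Read 5: bits[22:28] width=6 -> value=25 (bin 011001); offset now 28 = byte 3 bit 4; 12 bits remain
Read 6: bits[28:35] width=7 -> value=106 (bin 1101010); offset now 35 = byte 4 bit 3; 5 bits remain

Answer: 4 3 106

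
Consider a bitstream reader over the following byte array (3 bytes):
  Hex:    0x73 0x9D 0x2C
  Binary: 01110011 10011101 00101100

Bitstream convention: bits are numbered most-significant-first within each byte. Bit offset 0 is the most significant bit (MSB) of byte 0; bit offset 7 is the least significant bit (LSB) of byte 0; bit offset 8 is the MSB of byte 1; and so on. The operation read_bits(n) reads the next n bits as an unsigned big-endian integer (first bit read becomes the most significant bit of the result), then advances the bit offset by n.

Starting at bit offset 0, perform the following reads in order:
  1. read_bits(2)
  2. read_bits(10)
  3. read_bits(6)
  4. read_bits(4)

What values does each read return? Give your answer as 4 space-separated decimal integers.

Answer: 1 825 52 11

Derivation:
Read 1: bits[0:2] width=2 -> value=1 (bin 01); offset now 2 = byte 0 bit 2; 22 bits remain
Read 2: bits[2:12] width=10 -> value=825 (bin 1100111001); offset now 12 = byte 1 bit 4; 12 bits remain
Read 3: bits[12:18] width=6 -> value=52 (bin 110100); offset now 18 = byte 2 bit 2; 6 bits remain
Read 4: bits[18:22] width=4 -> value=11 (bin 1011); offset now 22 = byte 2 bit 6; 2 bits remain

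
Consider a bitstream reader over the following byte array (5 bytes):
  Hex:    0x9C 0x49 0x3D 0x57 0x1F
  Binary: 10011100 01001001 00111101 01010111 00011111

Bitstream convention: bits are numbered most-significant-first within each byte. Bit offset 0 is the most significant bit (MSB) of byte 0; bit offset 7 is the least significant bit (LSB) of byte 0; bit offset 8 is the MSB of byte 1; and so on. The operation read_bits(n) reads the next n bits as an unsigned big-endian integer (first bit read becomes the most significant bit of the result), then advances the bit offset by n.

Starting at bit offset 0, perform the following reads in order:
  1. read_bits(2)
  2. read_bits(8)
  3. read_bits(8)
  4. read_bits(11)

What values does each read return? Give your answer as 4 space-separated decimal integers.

Answer: 2 113 36 1962

Derivation:
Read 1: bits[0:2] width=2 -> value=2 (bin 10); offset now 2 = byte 0 bit 2; 38 bits remain
Read 2: bits[2:10] width=8 -> value=113 (bin 01110001); offset now 10 = byte 1 bit 2; 30 bits remain
Read 3: bits[10:18] width=8 -> value=36 (bin 00100100); offset now 18 = byte 2 bit 2; 22 bits remain
Read 4: bits[18:29] width=11 -> value=1962 (bin 11110101010); offset now 29 = byte 3 bit 5; 11 bits remain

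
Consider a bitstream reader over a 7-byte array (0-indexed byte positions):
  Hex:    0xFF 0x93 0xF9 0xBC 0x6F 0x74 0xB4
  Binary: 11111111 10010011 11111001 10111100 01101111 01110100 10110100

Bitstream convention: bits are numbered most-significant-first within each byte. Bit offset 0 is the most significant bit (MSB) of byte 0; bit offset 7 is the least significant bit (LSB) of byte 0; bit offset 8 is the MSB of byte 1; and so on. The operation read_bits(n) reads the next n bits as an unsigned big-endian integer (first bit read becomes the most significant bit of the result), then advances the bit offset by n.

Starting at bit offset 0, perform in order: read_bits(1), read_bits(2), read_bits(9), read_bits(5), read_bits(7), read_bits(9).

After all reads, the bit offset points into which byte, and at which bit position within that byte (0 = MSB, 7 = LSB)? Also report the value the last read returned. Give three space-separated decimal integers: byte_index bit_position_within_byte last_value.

Read 1: bits[0:1] width=1 -> value=1 (bin 1); offset now 1 = byte 0 bit 1; 55 bits remain
Read 2: bits[1:3] width=2 -> value=3 (bin 11); offset now 3 = byte 0 bit 3; 53 bits remain
Read 3: bits[3:12] width=9 -> value=505 (bin 111111001); offset now 12 = byte 1 bit 4; 44 bits remain
Read 4: bits[12:17] width=5 -> value=7 (bin 00111); offset now 17 = byte 2 bit 1; 39 bits remain
Read 5: bits[17:24] width=7 -> value=121 (bin 1111001); offset now 24 = byte 3 bit 0; 32 bits remain
Read 6: bits[24:33] width=9 -> value=376 (bin 101111000); offset now 33 = byte 4 bit 1; 23 bits remain

Answer: 4 1 376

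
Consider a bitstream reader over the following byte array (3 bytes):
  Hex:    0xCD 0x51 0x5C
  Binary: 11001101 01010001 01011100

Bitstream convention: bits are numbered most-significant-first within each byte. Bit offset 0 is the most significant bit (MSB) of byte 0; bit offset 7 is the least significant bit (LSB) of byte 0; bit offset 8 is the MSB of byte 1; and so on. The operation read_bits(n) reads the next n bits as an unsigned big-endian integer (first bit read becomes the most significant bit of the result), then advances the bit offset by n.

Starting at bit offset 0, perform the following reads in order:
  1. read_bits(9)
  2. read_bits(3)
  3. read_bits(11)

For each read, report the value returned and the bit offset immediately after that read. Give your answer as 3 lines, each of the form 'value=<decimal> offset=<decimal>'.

Answer: value=410 offset=9
value=5 offset=12
value=174 offset=23

Derivation:
Read 1: bits[0:9] width=9 -> value=410 (bin 110011010); offset now 9 = byte 1 bit 1; 15 bits remain
Read 2: bits[9:12] width=3 -> value=5 (bin 101); offset now 12 = byte 1 bit 4; 12 bits remain
Read 3: bits[12:23] width=11 -> value=174 (bin 00010101110); offset now 23 = byte 2 bit 7; 1 bits remain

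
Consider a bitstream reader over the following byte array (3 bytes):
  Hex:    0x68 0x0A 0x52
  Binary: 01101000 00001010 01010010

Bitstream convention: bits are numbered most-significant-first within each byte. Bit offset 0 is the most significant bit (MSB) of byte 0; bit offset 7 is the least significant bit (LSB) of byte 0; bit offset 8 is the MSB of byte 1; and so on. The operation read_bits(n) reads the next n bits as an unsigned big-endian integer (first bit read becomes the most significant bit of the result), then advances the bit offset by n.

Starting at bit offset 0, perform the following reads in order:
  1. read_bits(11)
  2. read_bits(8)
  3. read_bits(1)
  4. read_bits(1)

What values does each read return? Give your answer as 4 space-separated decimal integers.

Answer: 832 82 1 0

Derivation:
Read 1: bits[0:11] width=11 -> value=832 (bin 01101000000); offset now 11 = byte 1 bit 3; 13 bits remain
Read 2: bits[11:19] width=8 -> value=82 (bin 01010010); offset now 19 = byte 2 bit 3; 5 bits remain
Read 3: bits[19:20] width=1 -> value=1 (bin 1); offset now 20 = byte 2 bit 4; 4 bits remain
Read 4: bits[20:21] width=1 -> value=0 (bin 0); offset now 21 = byte 2 bit 5; 3 bits remain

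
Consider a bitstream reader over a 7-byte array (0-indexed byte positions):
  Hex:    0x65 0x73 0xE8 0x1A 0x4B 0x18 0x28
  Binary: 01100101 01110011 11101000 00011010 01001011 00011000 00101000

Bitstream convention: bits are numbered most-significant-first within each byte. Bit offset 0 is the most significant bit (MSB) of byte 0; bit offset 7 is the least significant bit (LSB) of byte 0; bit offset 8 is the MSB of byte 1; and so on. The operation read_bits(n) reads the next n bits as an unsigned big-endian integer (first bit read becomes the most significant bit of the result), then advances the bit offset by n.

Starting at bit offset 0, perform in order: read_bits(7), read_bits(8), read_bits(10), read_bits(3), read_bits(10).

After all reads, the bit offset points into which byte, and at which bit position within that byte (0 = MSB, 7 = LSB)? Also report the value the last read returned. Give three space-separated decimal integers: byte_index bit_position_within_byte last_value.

Read 1: bits[0:7] width=7 -> value=50 (bin 0110010); offset now 7 = byte 0 bit 7; 49 bits remain
Read 2: bits[7:15] width=8 -> value=185 (bin 10111001); offset now 15 = byte 1 bit 7; 41 bits remain
Read 3: bits[15:25] width=10 -> value=976 (bin 1111010000); offset now 25 = byte 3 bit 1; 31 bits remain
Read 4: bits[25:28] width=3 -> value=1 (bin 001); offset now 28 = byte 3 bit 4; 28 bits remain
Read 5: bits[28:38] width=10 -> value=658 (bin 1010010010); offset now 38 = byte 4 bit 6; 18 bits remain

Answer: 4 6 658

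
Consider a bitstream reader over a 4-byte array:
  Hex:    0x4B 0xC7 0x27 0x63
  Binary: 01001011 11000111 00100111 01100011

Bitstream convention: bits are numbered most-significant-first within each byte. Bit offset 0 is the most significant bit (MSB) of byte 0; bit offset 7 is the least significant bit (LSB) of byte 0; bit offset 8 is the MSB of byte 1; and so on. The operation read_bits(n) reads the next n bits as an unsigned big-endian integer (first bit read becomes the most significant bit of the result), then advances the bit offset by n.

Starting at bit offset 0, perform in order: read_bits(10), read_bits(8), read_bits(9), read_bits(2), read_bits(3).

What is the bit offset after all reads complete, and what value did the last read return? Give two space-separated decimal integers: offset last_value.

Answer: 32 3

Derivation:
Read 1: bits[0:10] width=10 -> value=303 (bin 0100101111); offset now 10 = byte 1 bit 2; 22 bits remain
Read 2: bits[10:18] width=8 -> value=28 (bin 00011100); offset now 18 = byte 2 bit 2; 14 bits remain
Read 3: bits[18:27] width=9 -> value=315 (bin 100111011); offset now 27 = byte 3 bit 3; 5 bits remain
Read 4: bits[27:29] width=2 -> value=0 (bin 00); offset now 29 = byte 3 bit 5; 3 bits remain
Read 5: bits[29:32] width=3 -> value=3 (bin 011); offset now 32 = byte 4 bit 0; 0 bits remain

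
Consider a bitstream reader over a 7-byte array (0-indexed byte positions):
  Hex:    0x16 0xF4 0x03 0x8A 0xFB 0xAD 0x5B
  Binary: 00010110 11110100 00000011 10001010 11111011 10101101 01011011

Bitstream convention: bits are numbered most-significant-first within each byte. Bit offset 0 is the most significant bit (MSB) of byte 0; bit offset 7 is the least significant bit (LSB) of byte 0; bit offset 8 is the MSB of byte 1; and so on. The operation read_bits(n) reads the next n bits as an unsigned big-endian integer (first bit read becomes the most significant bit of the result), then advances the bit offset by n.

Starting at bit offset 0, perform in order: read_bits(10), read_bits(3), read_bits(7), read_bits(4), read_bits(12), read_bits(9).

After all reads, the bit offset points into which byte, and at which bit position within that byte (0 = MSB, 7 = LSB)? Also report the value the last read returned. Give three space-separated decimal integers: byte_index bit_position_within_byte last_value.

Answer: 5 5 373

Derivation:
Read 1: bits[0:10] width=10 -> value=91 (bin 0001011011); offset now 10 = byte 1 bit 2; 46 bits remain
Read 2: bits[10:13] width=3 -> value=6 (bin 110); offset now 13 = byte 1 bit 5; 43 bits remain
Read 3: bits[13:20] width=7 -> value=64 (bin 1000000); offset now 20 = byte 2 bit 4; 36 bits remain
Read 4: bits[20:24] width=4 -> value=3 (bin 0011); offset now 24 = byte 3 bit 0; 32 bits remain
Read 5: bits[24:36] width=12 -> value=2223 (bin 100010101111); offset now 36 = byte 4 bit 4; 20 bits remain
Read 6: bits[36:45] width=9 -> value=373 (bin 101110101); offset now 45 = byte 5 bit 5; 11 bits remain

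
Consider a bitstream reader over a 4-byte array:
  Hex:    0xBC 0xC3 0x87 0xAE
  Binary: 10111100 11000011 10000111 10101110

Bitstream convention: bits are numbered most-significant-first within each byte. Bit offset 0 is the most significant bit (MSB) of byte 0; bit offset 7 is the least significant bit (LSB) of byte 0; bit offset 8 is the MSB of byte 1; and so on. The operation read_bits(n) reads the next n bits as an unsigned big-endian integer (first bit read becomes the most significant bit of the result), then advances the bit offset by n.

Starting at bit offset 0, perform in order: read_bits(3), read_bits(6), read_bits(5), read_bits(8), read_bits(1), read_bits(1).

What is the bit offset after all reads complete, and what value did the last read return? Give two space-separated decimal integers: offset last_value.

Answer: 24 1

Derivation:
Read 1: bits[0:3] width=3 -> value=5 (bin 101); offset now 3 = byte 0 bit 3; 29 bits remain
Read 2: bits[3:9] width=6 -> value=57 (bin 111001); offset now 9 = byte 1 bit 1; 23 bits remain
Read 3: bits[9:14] width=5 -> value=16 (bin 10000); offset now 14 = byte 1 bit 6; 18 bits remain
Read 4: bits[14:22] width=8 -> value=225 (bin 11100001); offset now 22 = byte 2 bit 6; 10 bits remain
Read 5: bits[22:23] width=1 -> value=1 (bin 1); offset now 23 = byte 2 bit 7; 9 bits remain
Read 6: bits[23:24] width=1 -> value=1 (bin 1); offset now 24 = byte 3 bit 0; 8 bits remain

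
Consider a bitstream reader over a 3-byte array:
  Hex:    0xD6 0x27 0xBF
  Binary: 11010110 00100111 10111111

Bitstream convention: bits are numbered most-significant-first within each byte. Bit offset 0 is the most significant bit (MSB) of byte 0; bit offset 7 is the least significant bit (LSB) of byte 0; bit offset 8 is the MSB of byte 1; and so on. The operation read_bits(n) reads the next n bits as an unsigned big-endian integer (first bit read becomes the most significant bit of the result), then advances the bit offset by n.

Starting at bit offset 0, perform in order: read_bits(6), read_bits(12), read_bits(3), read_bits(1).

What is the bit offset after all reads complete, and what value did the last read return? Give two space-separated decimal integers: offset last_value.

Answer: 22 1

Derivation:
Read 1: bits[0:6] width=6 -> value=53 (bin 110101); offset now 6 = byte 0 bit 6; 18 bits remain
Read 2: bits[6:18] width=12 -> value=2206 (bin 100010011110); offset now 18 = byte 2 bit 2; 6 bits remain
Read 3: bits[18:21] width=3 -> value=7 (bin 111); offset now 21 = byte 2 bit 5; 3 bits remain
Read 4: bits[21:22] width=1 -> value=1 (bin 1); offset now 22 = byte 2 bit 6; 2 bits remain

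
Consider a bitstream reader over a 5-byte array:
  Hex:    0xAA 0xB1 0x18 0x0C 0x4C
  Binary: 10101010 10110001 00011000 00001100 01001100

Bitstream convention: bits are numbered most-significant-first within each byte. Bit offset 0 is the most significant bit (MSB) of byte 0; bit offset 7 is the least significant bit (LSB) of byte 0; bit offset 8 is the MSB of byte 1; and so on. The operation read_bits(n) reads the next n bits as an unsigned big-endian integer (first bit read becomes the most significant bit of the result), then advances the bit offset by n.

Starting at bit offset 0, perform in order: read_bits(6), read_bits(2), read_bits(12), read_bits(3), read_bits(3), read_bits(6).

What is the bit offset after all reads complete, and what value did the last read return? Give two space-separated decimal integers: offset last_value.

Read 1: bits[0:6] width=6 -> value=42 (bin 101010); offset now 6 = byte 0 bit 6; 34 bits remain
Read 2: bits[6:8] width=2 -> value=2 (bin 10); offset now 8 = byte 1 bit 0; 32 bits remain
Read 3: bits[8:20] width=12 -> value=2833 (bin 101100010001); offset now 20 = byte 2 bit 4; 20 bits remain
Read 4: bits[20:23] width=3 -> value=4 (bin 100); offset now 23 = byte 2 bit 7; 17 bits remain
Read 5: bits[23:26] width=3 -> value=0 (bin 000); offset now 26 = byte 3 bit 2; 14 bits remain
Read 6: bits[26:32] width=6 -> value=12 (bin 001100); offset now 32 = byte 4 bit 0; 8 bits remain

Answer: 32 12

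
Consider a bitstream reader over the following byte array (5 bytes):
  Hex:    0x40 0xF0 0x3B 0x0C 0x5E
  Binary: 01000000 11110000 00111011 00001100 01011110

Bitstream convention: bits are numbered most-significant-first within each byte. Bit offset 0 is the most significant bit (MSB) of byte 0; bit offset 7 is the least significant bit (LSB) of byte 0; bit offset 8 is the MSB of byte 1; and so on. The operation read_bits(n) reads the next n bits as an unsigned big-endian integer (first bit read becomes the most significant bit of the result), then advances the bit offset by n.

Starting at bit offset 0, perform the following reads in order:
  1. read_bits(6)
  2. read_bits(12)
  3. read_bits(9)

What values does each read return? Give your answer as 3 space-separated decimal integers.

Read 1: bits[0:6] width=6 -> value=16 (bin 010000); offset now 6 = byte 0 bit 6; 34 bits remain
Read 2: bits[6:18] width=12 -> value=960 (bin 001111000000); offset now 18 = byte 2 bit 2; 22 bits remain
Read 3: bits[18:27] width=9 -> value=472 (bin 111011000); offset now 27 = byte 3 bit 3; 13 bits remain

Answer: 16 960 472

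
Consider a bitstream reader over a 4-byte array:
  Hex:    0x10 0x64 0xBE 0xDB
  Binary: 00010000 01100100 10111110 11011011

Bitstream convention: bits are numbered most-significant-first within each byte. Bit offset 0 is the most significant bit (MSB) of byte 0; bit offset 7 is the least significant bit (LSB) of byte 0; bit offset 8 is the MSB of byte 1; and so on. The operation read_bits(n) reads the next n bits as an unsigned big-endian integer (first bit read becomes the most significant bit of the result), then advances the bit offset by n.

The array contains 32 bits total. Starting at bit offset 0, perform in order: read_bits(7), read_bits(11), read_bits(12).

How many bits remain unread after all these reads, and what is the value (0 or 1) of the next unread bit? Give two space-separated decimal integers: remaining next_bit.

Answer: 2 1

Derivation:
Read 1: bits[0:7] width=7 -> value=8 (bin 0001000); offset now 7 = byte 0 bit 7; 25 bits remain
Read 2: bits[7:18] width=11 -> value=402 (bin 00110010010); offset now 18 = byte 2 bit 2; 14 bits remain
Read 3: bits[18:30] width=12 -> value=4022 (bin 111110110110); offset now 30 = byte 3 bit 6; 2 bits remain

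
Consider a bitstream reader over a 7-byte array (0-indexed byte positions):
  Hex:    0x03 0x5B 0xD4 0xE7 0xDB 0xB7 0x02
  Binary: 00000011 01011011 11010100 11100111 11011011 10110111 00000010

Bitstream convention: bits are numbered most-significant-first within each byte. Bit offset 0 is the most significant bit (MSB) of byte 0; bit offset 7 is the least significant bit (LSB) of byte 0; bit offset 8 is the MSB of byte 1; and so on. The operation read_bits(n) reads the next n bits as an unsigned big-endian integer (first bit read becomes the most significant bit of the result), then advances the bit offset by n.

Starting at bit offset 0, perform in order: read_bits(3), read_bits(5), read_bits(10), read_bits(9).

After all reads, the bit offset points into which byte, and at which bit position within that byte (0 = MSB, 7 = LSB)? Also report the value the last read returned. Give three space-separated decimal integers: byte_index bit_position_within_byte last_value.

Read 1: bits[0:3] width=3 -> value=0 (bin 000); offset now 3 = byte 0 bit 3; 53 bits remain
Read 2: bits[3:8] width=5 -> value=3 (bin 00011); offset now 8 = byte 1 bit 0; 48 bits remain
Read 3: bits[8:18] width=10 -> value=367 (bin 0101101111); offset now 18 = byte 2 bit 2; 38 bits remain
Read 4: bits[18:27] width=9 -> value=167 (bin 010100111); offset now 27 = byte 3 bit 3; 29 bits remain

Answer: 3 3 167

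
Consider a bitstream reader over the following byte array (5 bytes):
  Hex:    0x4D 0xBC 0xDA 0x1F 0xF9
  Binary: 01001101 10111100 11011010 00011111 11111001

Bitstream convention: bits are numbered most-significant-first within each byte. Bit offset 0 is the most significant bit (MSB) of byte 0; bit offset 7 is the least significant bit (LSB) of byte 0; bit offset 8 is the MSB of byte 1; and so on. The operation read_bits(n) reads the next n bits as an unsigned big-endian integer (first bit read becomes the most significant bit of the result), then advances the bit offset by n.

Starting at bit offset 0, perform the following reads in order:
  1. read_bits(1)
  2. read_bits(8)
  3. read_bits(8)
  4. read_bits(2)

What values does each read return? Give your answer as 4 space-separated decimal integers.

Read 1: bits[0:1] width=1 -> value=0 (bin 0); offset now 1 = byte 0 bit 1; 39 bits remain
Read 2: bits[1:9] width=8 -> value=155 (bin 10011011); offset now 9 = byte 1 bit 1; 31 bits remain
Read 3: bits[9:17] width=8 -> value=121 (bin 01111001); offset now 17 = byte 2 bit 1; 23 bits remain
Read 4: bits[17:19] width=2 -> value=2 (bin 10); offset now 19 = byte 2 bit 3; 21 bits remain

Answer: 0 155 121 2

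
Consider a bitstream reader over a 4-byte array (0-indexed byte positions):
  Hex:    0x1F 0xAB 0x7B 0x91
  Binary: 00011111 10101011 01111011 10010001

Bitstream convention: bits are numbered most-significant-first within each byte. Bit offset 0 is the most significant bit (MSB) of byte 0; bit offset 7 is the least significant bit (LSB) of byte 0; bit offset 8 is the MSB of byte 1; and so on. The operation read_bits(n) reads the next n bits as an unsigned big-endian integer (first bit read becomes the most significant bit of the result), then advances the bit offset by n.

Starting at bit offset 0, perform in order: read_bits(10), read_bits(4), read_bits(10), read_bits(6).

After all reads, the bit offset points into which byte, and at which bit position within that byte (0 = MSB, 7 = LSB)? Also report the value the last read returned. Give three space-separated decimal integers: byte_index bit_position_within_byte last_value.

Read 1: bits[0:10] width=10 -> value=126 (bin 0001111110); offset now 10 = byte 1 bit 2; 22 bits remain
Read 2: bits[10:14] width=4 -> value=10 (bin 1010); offset now 14 = byte 1 bit 6; 18 bits remain
Read 3: bits[14:24] width=10 -> value=891 (bin 1101111011); offset now 24 = byte 3 bit 0; 8 bits remain
Read 4: bits[24:30] width=6 -> value=36 (bin 100100); offset now 30 = byte 3 bit 6; 2 bits remain

Answer: 3 6 36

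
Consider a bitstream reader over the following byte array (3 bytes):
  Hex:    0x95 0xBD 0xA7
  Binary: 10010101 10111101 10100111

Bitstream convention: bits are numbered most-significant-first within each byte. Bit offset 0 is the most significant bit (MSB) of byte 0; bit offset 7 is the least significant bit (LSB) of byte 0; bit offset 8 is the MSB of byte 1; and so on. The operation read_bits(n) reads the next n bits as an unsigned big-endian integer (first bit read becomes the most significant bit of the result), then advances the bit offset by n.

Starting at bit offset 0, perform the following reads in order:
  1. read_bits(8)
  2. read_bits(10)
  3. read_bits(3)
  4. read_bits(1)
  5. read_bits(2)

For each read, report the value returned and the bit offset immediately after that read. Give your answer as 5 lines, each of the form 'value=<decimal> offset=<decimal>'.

Answer: value=149 offset=8
value=758 offset=18
value=4 offset=21
value=1 offset=22
value=3 offset=24

Derivation:
Read 1: bits[0:8] width=8 -> value=149 (bin 10010101); offset now 8 = byte 1 bit 0; 16 bits remain
Read 2: bits[8:18] width=10 -> value=758 (bin 1011110110); offset now 18 = byte 2 bit 2; 6 bits remain
Read 3: bits[18:21] width=3 -> value=4 (bin 100); offset now 21 = byte 2 bit 5; 3 bits remain
Read 4: bits[21:22] width=1 -> value=1 (bin 1); offset now 22 = byte 2 bit 6; 2 bits remain
Read 5: bits[22:24] width=2 -> value=3 (bin 11); offset now 24 = byte 3 bit 0; 0 bits remain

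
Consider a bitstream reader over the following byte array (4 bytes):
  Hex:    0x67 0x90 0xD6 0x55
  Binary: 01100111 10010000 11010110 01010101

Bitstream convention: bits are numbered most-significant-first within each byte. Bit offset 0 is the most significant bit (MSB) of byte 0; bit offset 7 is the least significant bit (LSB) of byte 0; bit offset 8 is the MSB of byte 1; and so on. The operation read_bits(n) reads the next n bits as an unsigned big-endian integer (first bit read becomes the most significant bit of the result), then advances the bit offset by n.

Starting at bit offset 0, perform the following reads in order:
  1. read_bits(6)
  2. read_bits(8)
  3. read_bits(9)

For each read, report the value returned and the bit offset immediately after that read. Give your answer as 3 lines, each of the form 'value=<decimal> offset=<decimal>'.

Read 1: bits[0:6] width=6 -> value=25 (bin 011001); offset now 6 = byte 0 bit 6; 26 bits remain
Read 2: bits[6:14] width=8 -> value=228 (bin 11100100); offset now 14 = byte 1 bit 6; 18 bits remain
Read 3: bits[14:23] width=9 -> value=107 (bin 001101011); offset now 23 = byte 2 bit 7; 9 bits remain

Answer: value=25 offset=6
value=228 offset=14
value=107 offset=23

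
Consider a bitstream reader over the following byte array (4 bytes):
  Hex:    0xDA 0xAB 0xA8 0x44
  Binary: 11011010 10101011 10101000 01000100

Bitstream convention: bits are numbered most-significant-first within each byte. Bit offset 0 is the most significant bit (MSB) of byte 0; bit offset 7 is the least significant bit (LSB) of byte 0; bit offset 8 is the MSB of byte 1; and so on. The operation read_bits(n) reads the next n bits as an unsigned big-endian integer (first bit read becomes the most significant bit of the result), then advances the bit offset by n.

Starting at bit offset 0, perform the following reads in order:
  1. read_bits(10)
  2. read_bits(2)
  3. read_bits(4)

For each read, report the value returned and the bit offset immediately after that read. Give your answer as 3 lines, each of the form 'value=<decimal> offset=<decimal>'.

Read 1: bits[0:10] width=10 -> value=874 (bin 1101101010); offset now 10 = byte 1 bit 2; 22 bits remain
Read 2: bits[10:12] width=2 -> value=2 (bin 10); offset now 12 = byte 1 bit 4; 20 bits remain
Read 3: bits[12:16] width=4 -> value=11 (bin 1011); offset now 16 = byte 2 bit 0; 16 bits remain

Answer: value=874 offset=10
value=2 offset=12
value=11 offset=16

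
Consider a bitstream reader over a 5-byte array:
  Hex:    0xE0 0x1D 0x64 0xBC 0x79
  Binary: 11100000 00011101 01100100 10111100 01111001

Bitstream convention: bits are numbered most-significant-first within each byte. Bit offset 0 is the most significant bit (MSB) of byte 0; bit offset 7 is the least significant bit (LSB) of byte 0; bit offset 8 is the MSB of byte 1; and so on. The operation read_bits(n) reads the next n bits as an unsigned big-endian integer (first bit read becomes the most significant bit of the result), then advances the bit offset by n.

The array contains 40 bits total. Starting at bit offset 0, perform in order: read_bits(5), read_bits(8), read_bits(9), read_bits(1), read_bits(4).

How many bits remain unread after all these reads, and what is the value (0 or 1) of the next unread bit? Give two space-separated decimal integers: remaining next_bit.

Answer: 13 1

Derivation:
Read 1: bits[0:5] width=5 -> value=28 (bin 11100); offset now 5 = byte 0 bit 5; 35 bits remain
Read 2: bits[5:13] width=8 -> value=3 (bin 00000011); offset now 13 = byte 1 bit 5; 27 bits remain
Read 3: bits[13:22] width=9 -> value=345 (bin 101011001); offset now 22 = byte 2 bit 6; 18 bits remain
Read 4: bits[22:23] width=1 -> value=0 (bin 0); offset now 23 = byte 2 bit 7; 17 bits remain
Read 5: bits[23:27] width=4 -> value=5 (bin 0101); offset now 27 = byte 3 bit 3; 13 bits remain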